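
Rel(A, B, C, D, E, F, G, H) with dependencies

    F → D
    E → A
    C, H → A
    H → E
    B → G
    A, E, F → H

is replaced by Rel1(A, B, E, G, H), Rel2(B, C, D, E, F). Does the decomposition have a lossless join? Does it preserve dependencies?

Lossless test: (B, E)⁺ = {A, B, E, G}, which is a superkey of neither fragment — lossy.
Dependency preservation: the restricted closure of {A, E, F} across the fragments never reaches {H}, so A, E, F → H cannot be enforced without a join — not preserved.

lossy and not dependency-preserving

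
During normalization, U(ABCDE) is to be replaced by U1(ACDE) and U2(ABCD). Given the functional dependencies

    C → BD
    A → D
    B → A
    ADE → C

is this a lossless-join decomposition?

Common attributes: U1 ∩ U2 = {ACD}.
Closure of {ACD}: C → BD applies, adding B. So (ACD)⁺ = {ABCD}.
This closure contains every attribute of U2, so U1 ∩ U2 → U2. The join is lossless.

Yes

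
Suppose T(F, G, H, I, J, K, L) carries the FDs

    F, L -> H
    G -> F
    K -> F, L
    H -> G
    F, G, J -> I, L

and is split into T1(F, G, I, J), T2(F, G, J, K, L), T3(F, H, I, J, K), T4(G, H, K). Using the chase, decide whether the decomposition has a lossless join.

Yes

Chase test. Columns are F, G, H, I, J, K, L; row i has aⱼ where attribute j ∈ Ti, else bᵢⱼ.
Initial tableau (one row per fragment):
  row 1: a1 a2 b13 a4 a5 b16 b17
  row 2: a1 a2 b23 b24 a5 a6 a7
  row 3: a1 b32 a3 a4 a5 a6 b37
  row 4: b41 a2 a3 b44 b45 a6 b47
Rows 1 and 4 agree on G; apply G→F and equate their F entries.
Rows 2 and 3 agree on K; apply K→F, L and equate their F, L entries.
Rows 2 and 4 agree on K; apply K→F, L and equate their F, L entries.
Rows 3 and 4 agree on H; apply H→G and equate their G entries.
Rows 1 and 2 agree on F, G, J; apply F, G, J→I, L and equate their I, L entries.
Rows 1 and 2 agree on F, L; apply F, L→H and equate their H entries.
Rows 1 and 3 agree on F, L; apply F, L→H and equate their H entries.
Row 2 is now all distinguished symbols — the join is lossless.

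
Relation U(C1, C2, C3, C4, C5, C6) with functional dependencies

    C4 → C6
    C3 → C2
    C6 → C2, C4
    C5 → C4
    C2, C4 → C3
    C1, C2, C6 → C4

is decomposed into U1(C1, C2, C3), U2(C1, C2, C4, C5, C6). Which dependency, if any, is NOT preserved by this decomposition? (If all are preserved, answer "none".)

Check C2, C4 → C3: no single fragment contains all of {C2, C3, C4}, and the restricted closure of {C2, C4} across the fragments never reaches {C3}.
C4 → C6 is preserved.
C3 → C2 is preserved.
C6 → C2, C4 is preserved.
C5 → C4 is preserved.
C1, C2, C6 → C4 is preserved.

C2, C4 → C3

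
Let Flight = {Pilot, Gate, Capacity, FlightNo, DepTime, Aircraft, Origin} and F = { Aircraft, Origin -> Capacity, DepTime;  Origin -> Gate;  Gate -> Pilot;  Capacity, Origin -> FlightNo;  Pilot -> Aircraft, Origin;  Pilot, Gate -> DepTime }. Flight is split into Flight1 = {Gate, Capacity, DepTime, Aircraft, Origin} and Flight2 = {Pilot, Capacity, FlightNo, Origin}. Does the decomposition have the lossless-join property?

Yes

Common attributes: Flight1 ∩ Flight2 = {Capacity, Origin}.
Closure of {Capacity, Origin}: Origin → Gate applies, adding Gate; Gate → Pilot applies, adding Pilot; Capacity, Origin → FlightNo applies, adding FlightNo; Pilot → Aircraft, Origin applies, adding Aircraft; Pilot, Gate → DepTime applies, adding DepTime. So (Capacity, Origin)⁺ = {Pilot, Gate, Capacity, FlightNo, DepTime, Aircraft, Origin}.
This closure contains every attribute of Flight1, so Flight1 ∩ Flight2 → Flight1. The join is lossless.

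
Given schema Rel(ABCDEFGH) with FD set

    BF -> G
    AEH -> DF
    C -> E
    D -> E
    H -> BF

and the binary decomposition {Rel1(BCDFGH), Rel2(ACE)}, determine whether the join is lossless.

Common attributes: Rel1 ∩ Rel2 = {C}.
Closure of {C}: C → E applies, adding E. So (C)⁺ = {CE}.
The closure contains neither all of Rel1 = {BCDFGH} nor all of Rel2 = {ACE}, so the common attributes are not a superkey of either fragment. The join is lossy.

No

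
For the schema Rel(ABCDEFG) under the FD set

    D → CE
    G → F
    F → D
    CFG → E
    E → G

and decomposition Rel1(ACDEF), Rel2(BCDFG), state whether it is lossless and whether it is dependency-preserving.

Lossless test: (CDF)⁺ = {CDEFG}, which is a superkey of neither fragment — lossy.
Dependency preservation: CFG → E; E → G are not contained in any single fragment, but the restricted closure of each left-hand side across the fragments still reaches the right-hand side; the remaining FDs each lie inside some fragment. All dependencies are preserved.

lossy but dependency-preserving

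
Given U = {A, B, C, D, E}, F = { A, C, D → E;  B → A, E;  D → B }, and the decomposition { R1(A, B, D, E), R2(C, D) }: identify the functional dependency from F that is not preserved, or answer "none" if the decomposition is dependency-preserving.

A, C, D → E: restricted closure across fragments reaches E.
B → A, E lies within R1.
D → B lies within R1.
Every dependency is enforceable on the fragments, so the decomposition is dependency-preserving.

none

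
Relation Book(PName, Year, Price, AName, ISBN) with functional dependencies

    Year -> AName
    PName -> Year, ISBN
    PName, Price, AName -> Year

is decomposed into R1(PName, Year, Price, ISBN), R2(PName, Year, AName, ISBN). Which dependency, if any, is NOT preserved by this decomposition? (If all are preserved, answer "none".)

none

Year → AName lies within R2.
PName → Year, ISBN lies within R1.
PName, Price, AName → Year: restricted closure across fragments reaches Year.
Every dependency is enforceable on the fragments, so the decomposition is dependency-preserving.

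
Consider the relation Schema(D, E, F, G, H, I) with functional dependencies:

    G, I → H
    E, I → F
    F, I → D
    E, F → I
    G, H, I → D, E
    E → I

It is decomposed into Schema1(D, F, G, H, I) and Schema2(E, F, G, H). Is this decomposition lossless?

No

Common attributes: Schema1 ∩ Schema2 = {F, G, H}.
No dependency enlarges {F, G, H}, so (F, G, H)⁺ = {F, G, H}.
The closure contains neither all of Schema1 = {D, F, G, H, I} nor all of Schema2 = {E, F, G, H}, so the common attributes are not a superkey of either fragment. The join is lossy.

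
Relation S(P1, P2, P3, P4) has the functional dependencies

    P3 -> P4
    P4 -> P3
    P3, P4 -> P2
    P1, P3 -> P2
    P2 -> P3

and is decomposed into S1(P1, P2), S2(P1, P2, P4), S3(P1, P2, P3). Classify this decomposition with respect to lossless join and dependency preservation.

Lossless test (chase): Rows 1 and 2 agree on P2; apply P2→P3 and equate their P3 entries. Rows 1 and 3 agree on P2; apply P2→P3 and equate their P3 entries. Rows 1 and 2 agree on P3; apply P3→P4 and equate their P4 entries. Rows 1 and 3 agree on P3; apply P3→P4 and equate their P4 entries. Row 1 is now all distinguished symbols — the join is lossless.
Dependency preservation: P3 → P4; P4 → P3; P3, P4 → P2 are not contained in any single fragment, but the restricted closure of each left-hand side across the fragments still reaches the right-hand side; the remaining FDs each lie inside some fragment. All dependencies are preserved.

lossless and dependency-preserving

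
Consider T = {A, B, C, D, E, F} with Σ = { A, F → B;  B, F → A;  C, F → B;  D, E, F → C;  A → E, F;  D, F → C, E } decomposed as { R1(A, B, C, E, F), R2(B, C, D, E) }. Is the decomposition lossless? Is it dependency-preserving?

lossy and not dependency-preserving

Lossless test: (B, C, E)⁺ = {B, C, E}, which is a superkey of neither fragment — lossy.
Dependency preservation: the restricted closure of {D, E, F} across the fragments never reaches {C}, so D, E, F → C cannot be enforced without a join — not preserved.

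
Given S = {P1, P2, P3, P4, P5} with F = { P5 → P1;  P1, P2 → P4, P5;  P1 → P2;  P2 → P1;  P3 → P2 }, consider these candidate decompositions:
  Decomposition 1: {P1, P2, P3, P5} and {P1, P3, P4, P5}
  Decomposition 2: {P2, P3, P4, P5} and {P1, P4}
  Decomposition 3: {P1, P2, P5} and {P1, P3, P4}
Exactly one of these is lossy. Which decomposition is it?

Decomposition 2

Decomposition 1: common = {P1, P3, P5}, closure = {P1, P2, P3, P4, P5} → lossless.
Decomposition 2: common = {P4}, closure = {P4} → lossy.
Decomposition 3: common = {P1}, closure = {P1, P2, P4, P5} → lossless.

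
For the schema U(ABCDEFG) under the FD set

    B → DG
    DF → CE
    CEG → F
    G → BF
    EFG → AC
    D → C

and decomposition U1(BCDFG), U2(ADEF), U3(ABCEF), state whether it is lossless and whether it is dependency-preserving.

Lossless test (chase): Rows 1 and 3 agree on B; apply B→DG and equate their DG entries. Rows 1 and 2 agree on DF; apply DF→CE and equate their CE entries. Rows 1 and 3 agree on EFG; apply EFG→AC and equate their AC entries. Row 1 is now all distinguished symbols — the join is lossless.
Dependency preservation: DF → CE; CEG → F; EFG → AC are not contained in any single fragment, but the restricted closure of each left-hand side across the fragments still reaches the right-hand side; the remaining FDs each lie inside some fragment. All dependencies are preserved.

lossless and dependency-preserving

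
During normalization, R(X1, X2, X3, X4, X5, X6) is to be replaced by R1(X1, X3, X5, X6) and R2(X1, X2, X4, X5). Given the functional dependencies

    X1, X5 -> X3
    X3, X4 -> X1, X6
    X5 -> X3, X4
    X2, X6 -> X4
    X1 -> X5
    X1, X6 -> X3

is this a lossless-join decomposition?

Yes

Common attributes: R1 ∩ R2 = {X1, X5}.
Closure of {X1, X5}: X1, X5 → X3 applies, adding X3; X5 → X3, X4 applies, adding X4; X3, X4 → X1, X6 applies, adding X6. So (X1, X5)⁺ = {X1, X3, X4, X5, X6}.
This closure contains every attribute of R1, so R1 ∩ R2 → R1. The join is lossless.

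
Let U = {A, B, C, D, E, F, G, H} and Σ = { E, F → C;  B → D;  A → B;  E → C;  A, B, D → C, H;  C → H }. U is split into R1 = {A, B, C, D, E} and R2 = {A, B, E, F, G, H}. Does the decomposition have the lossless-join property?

Yes

Common attributes: R1 ∩ R2 = {A, B, E}.
Closure of {A, B, E}: B → D applies, adding D; E → C applies, adding C; A, B, D → C, H applies, adding H. So (A, B, E)⁺ = {A, B, C, D, E, H}.
This closure contains every attribute of R1, so R1 ∩ R2 → R1. The join is lossless.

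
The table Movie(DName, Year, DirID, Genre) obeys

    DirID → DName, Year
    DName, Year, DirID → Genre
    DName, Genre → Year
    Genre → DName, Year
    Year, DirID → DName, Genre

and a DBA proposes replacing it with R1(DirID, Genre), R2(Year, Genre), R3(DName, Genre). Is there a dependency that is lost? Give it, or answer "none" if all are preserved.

none

DirID → DName, Year: restricted closure across fragments reaches DName, Year.
DName, Year, DirID → Genre: restricted closure across fragments reaches Genre.
DName, Genre → Year: restricted closure across fragments reaches Year.
Genre → DName, Year: restricted closure across fragments reaches DName, Year.
Year, DirID → DName, Genre: restricted closure across fragments reaches DName, Genre.
Every dependency is enforceable on the fragments, so the decomposition is dependency-preserving.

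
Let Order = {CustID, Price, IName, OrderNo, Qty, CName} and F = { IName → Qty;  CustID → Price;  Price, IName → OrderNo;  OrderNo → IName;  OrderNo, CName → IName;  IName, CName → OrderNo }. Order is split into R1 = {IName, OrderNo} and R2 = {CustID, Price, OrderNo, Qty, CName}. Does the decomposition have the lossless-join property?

Yes

Common attributes: R1 ∩ R2 = {OrderNo}.
Closure of {OrderNo}: OrderNo → IName applies, adding IName; IName → Qty applies, adding Qty. So (OrderNo)⁺ = {IName, OrderNo, Qty}.
This closure contains every attribute of R1, so R1 ∩ R2 → R1. The join is lossless.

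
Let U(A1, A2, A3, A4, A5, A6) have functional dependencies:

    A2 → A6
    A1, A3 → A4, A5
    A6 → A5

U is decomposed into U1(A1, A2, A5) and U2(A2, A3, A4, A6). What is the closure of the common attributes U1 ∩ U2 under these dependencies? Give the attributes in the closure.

A2, A5, A6

U1 ∩ U2 = {A2}.
A2 → A6 applies, adding A6
A6 → A5 applies, adding A5
Closure: {A2, A5, A6}.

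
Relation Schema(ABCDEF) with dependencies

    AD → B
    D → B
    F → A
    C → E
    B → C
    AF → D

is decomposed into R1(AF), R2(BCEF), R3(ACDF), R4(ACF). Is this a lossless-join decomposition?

Chase test. Columns are ABCDEF; row i has aⱼ where attribute j ∈ Ri, else bᵢⱼ.
Initial tableau (one row per fragment):
  row 1: a1 b12 b13 b14 b15 a6
  row 2: b21 a2 a3 b24 a5 a6
  row 3: a1 b32 a3 a4 b35 a6
  row 4: a1 b42 a3 b44 b45 a6
Rows 1 and 2 agree on F; apply F→A and equate their A entries.
Rows 2 and 3 agree on C; apply C→E and equate their E entries.
Rows 2 and 4 agree on C; apply C→E and equate their E entries.
Rows 1 and 2 agree on AF; apply AF→D and equate their D entries.
Rows 1 and 3 agree on AF; apply AF→D and equate their D entries.
Rows 1 and 4 agree on AF; apply AF→D and equate their D entries.
Rows 1 and 2 agree on AD; apply AD→B and equate their B entries.
Rows 1 and 3 agree on AD; apply AD→B and equate their B entries.
Rows 1 and 4 agree on AD; apply AD→B and equate their B entries.
Rows 1 and 2 agree on B; apply B→C and equate their C entries.
Rows 1 and 2 agree on C; apply C→E and equate their E entries.
Row 1 is now all distinguished symbols — the join is lossless.

Yes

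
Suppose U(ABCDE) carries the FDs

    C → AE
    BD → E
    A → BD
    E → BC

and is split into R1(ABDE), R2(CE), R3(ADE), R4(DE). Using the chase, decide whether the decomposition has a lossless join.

Yes

Chase test. Columns are ABCDE; row i has aⱼ where attribute j ∈ Ri, else bᵢⱼ.
Initial tableau (one row per fragment):
  row 1: a1 a2 b13 a4 a5
  row 2: b21 b22 a3 b24 a5
  row 3: a1 b32 b33 a4 a5
  row 4: b41 b42 b43 a4 a5
Rows 1 and 3 agree on A; apply A→BD and equate their BD entries.
Rows 1 and 2 agree on E; apply E→BC and equate their BC entries.
Rows 1 and 3 agree on E; apply E→BC and equate their BC entries.
Rows 1 and 4 agree on E; apply E→BC and equate their BC entries.
Rows 1 and 2 agree on C; apply C→AE and equate their AE entries.
Rows 1 and 4 agree on C; apply C→AE and equate their AE entries.
Rows 1 and 2 agree on A; apply A→BD and equate their BD entries.
Row 1 is now all distinguished symbols — the join is lossless.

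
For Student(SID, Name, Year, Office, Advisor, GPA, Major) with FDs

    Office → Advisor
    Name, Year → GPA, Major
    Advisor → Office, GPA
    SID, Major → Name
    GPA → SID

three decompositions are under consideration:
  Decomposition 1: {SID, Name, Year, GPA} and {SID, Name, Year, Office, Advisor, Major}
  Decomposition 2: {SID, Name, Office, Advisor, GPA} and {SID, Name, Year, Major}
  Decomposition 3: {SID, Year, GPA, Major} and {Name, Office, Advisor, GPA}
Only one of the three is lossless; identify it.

Decomposition 1

Decomposition 1: common = {SID, Name, Year}, closure = {SID, Name, Year, GPA, Major} → lossless.
Decomposition 2: common = {SID, Name}, closure = {SID, Name} → lossy.
Decomposition 3: common = {GPA}, closure = {SID, GPA} → lossy.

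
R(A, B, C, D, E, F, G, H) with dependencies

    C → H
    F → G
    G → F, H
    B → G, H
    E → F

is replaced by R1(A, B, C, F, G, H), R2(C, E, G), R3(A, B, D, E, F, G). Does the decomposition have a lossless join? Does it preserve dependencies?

Lossless test (chase): Rows 1 and 2 agree on C; apply C→H and equate their H entries. Rows 1 and 2 agree on G; apply G→F, H and equate their F, H entries. Rows 1 and 3 agree on G; apply G→F, H and equate their F, H entries. No row becomes fully distinguished — the join is lossy.
Dependency preservation: every FD's attributes lie within a single fragment, so each can be enforced locally — preserved.

lossy but dependency-preserving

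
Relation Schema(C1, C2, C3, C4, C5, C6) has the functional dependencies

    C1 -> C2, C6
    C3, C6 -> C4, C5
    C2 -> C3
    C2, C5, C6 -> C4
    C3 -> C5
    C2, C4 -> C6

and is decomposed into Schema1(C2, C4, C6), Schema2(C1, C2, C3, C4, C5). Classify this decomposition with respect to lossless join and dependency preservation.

Lossless test: (C2, C4)⁺ = {C2, C3, C4, C5, C6}, which contains all of one fragment — lossless.
Dependency preservation: the restricted closure of {C3, C6} across the fragments never reaches {C4, C5}, so C3, C6 → C4, C5 cannot be enforced without a join — not preserved.

lossless but not dependency-preserving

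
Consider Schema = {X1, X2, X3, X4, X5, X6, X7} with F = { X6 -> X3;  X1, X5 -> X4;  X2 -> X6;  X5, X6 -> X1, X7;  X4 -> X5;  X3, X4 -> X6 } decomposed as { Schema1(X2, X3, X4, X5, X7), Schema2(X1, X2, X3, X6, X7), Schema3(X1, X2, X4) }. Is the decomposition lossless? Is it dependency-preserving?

Lossless test (chase): Rows 1 and 2 agree on X2; apply X2→X6 and equate their X6 entries. Rows 1 and 3 agree on X2; apply X2→X6 and equate their X6 entries. Rows 1 and 3 agree on X4; apply X4→X5 and equate their X5 entries. Rows 1 and 3 agree on X6; apply X6→X3 and equate their X3 entries. Rows 1 and 3 agree on X5, X6; apply X5, X6→X1, X7 and equate their X1, X7 entries. Row 1 is now all distinguished symbols — the join is lossless.
Dependency preservation: the restricted closure of {X1, X5} across the fragments never reaches {X4}, so X1, X5 → X4 cannot be enforced without a join — not preserved.

lossless but not dependency-preserving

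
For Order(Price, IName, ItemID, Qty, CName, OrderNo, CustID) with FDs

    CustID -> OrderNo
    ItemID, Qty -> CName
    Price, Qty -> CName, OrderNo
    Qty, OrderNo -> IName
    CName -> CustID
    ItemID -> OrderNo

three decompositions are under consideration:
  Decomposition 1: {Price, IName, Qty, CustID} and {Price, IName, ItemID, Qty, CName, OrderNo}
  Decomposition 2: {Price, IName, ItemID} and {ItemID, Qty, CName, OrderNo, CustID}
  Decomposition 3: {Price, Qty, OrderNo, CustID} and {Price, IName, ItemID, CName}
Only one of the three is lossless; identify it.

Decomposition 1: common = {Price, IName, Qty}, closure = {Price, IName, Qty, CName, OrderNo, CustID} → lossless.
Decomposition 2: common = {ItemID}, closure = {ItemID, OrderNo} → lossy.
Decomposition 3: common = {Price}, closure = {Price} → lossy.

Decomposition 1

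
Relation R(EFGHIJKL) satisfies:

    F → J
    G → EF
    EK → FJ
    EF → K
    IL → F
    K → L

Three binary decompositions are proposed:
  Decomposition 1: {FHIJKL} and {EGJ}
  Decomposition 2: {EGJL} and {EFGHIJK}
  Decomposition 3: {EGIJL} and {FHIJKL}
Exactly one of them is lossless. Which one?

Decomposition 2

Decomposition 1: common = {J}, closure = {J} → lossy.
Decomposition 2: common = {EGJ}, closure = {EFGJKL} → lossless.
Decomposition 3: common = {IJL}, closure = {FIJL} → lossy.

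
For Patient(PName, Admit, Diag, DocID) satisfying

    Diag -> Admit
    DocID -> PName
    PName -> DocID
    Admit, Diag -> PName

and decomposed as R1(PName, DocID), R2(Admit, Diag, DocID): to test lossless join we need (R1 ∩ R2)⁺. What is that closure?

R1 ∩ R2 = {DocID}.
DocID → PName applies, adding PName
Closure: {PName, DocID}.

PName, DocID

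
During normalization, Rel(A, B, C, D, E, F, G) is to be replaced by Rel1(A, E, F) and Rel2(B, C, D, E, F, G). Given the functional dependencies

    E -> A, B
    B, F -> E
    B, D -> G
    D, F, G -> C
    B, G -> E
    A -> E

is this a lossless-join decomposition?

Yes

Common attributes: Rel1 ∩ Rel2 = {E, F}.
Closure of {E, F}: E → A, B applies, adding A, B. So (E, F)⁺ = {A, B, E, F}.
This closure contains every attribute of Rel1, so Rel1 ∩ Rel2 → Rel1. The join is lossless.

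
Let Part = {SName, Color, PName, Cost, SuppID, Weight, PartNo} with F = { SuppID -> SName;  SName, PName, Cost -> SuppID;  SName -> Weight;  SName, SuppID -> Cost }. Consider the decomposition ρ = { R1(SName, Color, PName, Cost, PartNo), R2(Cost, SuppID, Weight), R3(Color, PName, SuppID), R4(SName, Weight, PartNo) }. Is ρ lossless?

Chase test. Columns are SName, Color, PName, Cost, SuppID, Weight, PartNo; row i has aⱼ where attribute j ∈ Ri, else bᵢⱼ.
Initial tableau (one row per fragment):
  row 1: a1 a2 a3 a4 b15 b16 a7
  row 2: b21 b22 b23 a4 a5 a6 b27
  row 3: b31 a2 a3 b34 a5 b36 b37
  row 4: a1 b42 b43 b44 b45 a6 a7
Rows 2 and 3 agree on SuppID; apply SuppID→SName and equate their SName entries.
Rows 1 and 4 agree on SName; apply SName→Weight and equate their Weight entries.
Rows 2 and 3 agree on SName; apply SName→Weight and equate their Weight entries.
Rows 2 and 3 agree on SName, SuppID; apply SName, SuppID→Cost and equate their Cost entries.
No row becomes fully distinguished — the join is lossy.

No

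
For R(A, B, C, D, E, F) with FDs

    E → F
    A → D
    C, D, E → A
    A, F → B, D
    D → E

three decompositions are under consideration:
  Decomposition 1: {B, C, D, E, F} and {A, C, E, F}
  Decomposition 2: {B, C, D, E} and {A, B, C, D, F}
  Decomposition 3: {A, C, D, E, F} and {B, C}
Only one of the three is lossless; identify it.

Decomposition 2

Decomposition 1: common = {C, E, F}, closure = {C, E, F} → lossy.
Decomposition 2: common = {B, C, D}, closure = {A, B, C, D, E, F} → lossless.
Decomposition 3: common = {C}, closure = {C} → lossy.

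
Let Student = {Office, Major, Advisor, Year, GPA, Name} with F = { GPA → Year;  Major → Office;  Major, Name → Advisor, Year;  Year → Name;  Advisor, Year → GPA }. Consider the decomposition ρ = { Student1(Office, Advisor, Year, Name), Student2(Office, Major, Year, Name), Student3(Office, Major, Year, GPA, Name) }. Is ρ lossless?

Chase test. Columns are Office, Major, Advisor, Year, GPA, Name; row i has aⱼ where attribute j ∈ Studenti, else bᵢⱼ.
Initial tableau (one row per fragment):
  row 1: a1 b12 a3 a4 b15 a6
  row 2: a1 a2 b23 a4 b25 a6
  row 3: a1 a2 b33 a4 a5 a6
Rows 2 and 3 agree on Major, Name; apply Major, Name→Advisor, Year and equate their Advisor, Year entries.
Rows 2 and 3 agree on Advisor, Year; apply Advisor, Year→GPA and equate their GPA entries.
No row becomes fully distinguished — the join is lossy.

No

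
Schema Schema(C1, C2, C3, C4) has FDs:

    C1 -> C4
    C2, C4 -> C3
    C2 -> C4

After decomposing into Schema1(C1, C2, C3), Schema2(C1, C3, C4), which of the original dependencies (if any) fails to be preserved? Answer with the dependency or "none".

C2 -> C4

Check C2 → C4: no single fragment contains all of {C2, C4}, and the restricted closure of {C2} across the fragments never reaches {C4}.
C1 → C4 is preserved.
C2, C4 → C3 is preserved.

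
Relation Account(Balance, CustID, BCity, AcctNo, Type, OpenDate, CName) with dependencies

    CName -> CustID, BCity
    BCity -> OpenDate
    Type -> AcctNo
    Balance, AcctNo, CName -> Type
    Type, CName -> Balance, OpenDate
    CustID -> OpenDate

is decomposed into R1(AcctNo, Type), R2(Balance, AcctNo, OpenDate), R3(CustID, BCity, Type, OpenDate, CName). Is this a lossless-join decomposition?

No

Chase test. Columns are Balance, CustID, BCity, AcctNo, Type, OpenDate, CName; row i has aⱼ where attribute j ∈ Ri, else bᵢⱼ.
Initial tableau (one row per fragment):
  row 1: b11 b12 b13 a4 a5 b16 b17
  row 2: a1 b22 b23 a4 b25 a6 b27
  row 3: b31 a2 a3 b34 a5 a6 a7
Rows 1 and 3 agree on Type; apply Type→AcctNo and equate their AcctNo entries.
No row becomes fully distinguished — the join is lossy.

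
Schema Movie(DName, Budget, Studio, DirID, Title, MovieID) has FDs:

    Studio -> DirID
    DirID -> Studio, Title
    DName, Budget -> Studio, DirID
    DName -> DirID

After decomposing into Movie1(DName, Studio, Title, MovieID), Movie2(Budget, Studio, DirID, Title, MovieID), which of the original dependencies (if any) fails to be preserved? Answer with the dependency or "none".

none

Studio → DirID lies within Movie2.
DirID → Studio, Title lies within Movie2.
DName, Budget → Studio, DirID: restricted closure across fragments reaches Studio, DirID.
DName → DirID: restricted closure across fragments reaches DirID.
Every dependency is enforceable on the fragments, so the decomposition is dependency-preserving.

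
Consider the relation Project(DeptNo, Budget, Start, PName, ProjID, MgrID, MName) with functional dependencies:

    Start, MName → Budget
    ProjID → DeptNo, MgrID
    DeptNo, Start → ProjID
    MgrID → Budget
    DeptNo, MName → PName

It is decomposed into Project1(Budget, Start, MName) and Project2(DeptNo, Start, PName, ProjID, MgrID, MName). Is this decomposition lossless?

Yes

Common attributes: Project1 ∩ Project2 = {Start, MName}.
Closure of {Start, MName}: Start, MName → Budget applies, adding Budget. So (Start, MName)⁺ = {Budget, Start, MName}.
This closure contains every attribute of Project1, so Project1 ∩ Project2 → Project1. The join is lossless.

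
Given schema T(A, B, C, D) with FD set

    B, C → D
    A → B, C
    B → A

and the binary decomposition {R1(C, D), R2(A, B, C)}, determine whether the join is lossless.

Common attributes: R1 ∩ R2 = {C}.
No dependency enlarges {C}, so (C)⁺ = {C}.
The closure contains neither all of R1 = {C, D} nor all of R2 = {A, B, C}, so the common attributes are not a superkey of either fragment. The join is lossy.

No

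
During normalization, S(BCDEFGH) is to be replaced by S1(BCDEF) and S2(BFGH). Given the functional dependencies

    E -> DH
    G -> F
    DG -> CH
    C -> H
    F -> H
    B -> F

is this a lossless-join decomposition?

No

Common attributes: S1 ∩ S2 = {BF}.
Closure of {BF}: F → H applies, adding H. So (BF)⁺ = {BFH}.
The closure contains neither all of S1 = {BCDEF} nor all of S2 = {BFGH}, so the common attributes are not a superkey of either fragment. The join is lossy.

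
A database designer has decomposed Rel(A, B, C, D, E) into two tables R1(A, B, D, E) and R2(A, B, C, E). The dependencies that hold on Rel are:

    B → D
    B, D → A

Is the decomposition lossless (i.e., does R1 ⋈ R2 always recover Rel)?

Common attributes: R1 ∩ R2 = {A, B, E}.
Closure of {A, B, E}: B → D applies, adding D. So (A, B, E)⁺ = {A, B, D, E}.
This closure contains every attribute of R1, so R1 ∩ R2 → R1. The join is lossless.

Yes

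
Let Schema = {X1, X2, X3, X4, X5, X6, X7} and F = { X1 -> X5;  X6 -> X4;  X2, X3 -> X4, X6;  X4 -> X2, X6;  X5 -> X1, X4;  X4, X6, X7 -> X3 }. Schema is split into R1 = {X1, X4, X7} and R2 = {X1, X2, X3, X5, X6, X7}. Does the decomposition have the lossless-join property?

Yes

Common attributes: R1 ∩ R2 = {X1, X7}.
Closure of {X1, X7}: X1 → X5 applies, adding X5; X5 → X1, X4 applies, adding X4; X4 → X2, X6 applies, adding X2, X6; X4, X6, X7 → X3 applies, adding X3. So (X1, X7)⁺ = {X1, X2, X3, X4, X5, X6, X7}.
This closure contains every attribute of R1, so R1 ∩ R2 → R1. The join is lossless.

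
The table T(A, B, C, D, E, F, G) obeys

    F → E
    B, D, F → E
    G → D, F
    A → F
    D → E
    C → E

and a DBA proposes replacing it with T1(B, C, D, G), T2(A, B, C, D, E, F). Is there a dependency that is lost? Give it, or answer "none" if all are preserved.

G → D, F

Check G → D, F: no single fragment contains all of {D, F, G}, and the restricted closure of {G} across the fragments never reaches {D, F}.
F → E is preserved.
B, D, F → E is preserved.
A → F is preserved.
D → E is preserved.
C → E is preserved.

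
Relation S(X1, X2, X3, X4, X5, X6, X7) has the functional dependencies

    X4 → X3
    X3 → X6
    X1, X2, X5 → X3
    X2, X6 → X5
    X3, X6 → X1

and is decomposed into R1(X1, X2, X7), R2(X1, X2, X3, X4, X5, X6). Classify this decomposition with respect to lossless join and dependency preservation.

lossy but dependency-preserving

Lossless test: (X1, X2)⁺ = {X1, X2}, which is a superkey of neither fragment — lossy.
Dependency preservation: every FD's attributes lie within a single fragment, so each can be enforced locally — preserved.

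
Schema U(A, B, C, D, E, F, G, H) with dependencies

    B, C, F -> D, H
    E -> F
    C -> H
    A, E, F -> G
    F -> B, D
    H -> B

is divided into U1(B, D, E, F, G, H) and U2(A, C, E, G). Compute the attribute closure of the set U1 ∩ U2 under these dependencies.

B, D, E, F, G

U1 ∩ U2 = {E, G}.
E → F applies, adding F
F → B, D applies, adding B, D
Closure: {B, D, E, F, G}.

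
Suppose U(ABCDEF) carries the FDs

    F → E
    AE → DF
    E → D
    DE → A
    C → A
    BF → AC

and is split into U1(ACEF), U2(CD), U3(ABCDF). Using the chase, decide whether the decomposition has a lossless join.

Yes

Chase test. Columns are ABCDEF; row i has aⱼ where attribute j ∈ Ui, else bᵢⱼ.
Initial tableau (one row per fragment):
  row 1: a1 b12 a3 b14 a5 a6
  row 2: b21 b22 a3 a4 b25 b26
  row 3: a1 a2 a3 a4 b35 a6
Rows 1 and 3 agree on F; apply F→E and equate their E entries.
Rows 1 and 3 agree on AE; apply AE→DF and equate their DF entries.
Rows 1 and 2 agree on C; apply C→A and equate their A entries.
Row 3 is now all distinguished symbols — the join is lossless.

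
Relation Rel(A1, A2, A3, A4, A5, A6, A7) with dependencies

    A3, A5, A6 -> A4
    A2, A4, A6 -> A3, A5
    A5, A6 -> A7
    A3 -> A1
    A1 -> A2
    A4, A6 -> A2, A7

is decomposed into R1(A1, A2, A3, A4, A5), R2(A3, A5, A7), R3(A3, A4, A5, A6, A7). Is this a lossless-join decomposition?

Yes

Chase test. Columns are A1, A2, A3, A4, A5, A6, A7; row i has aⱼ where attribute j ∈ Ri, else bᵢⱼ.
Initial tableau (one row per fragment):
  row 1: a1 a2 a3 a4 a5 b16 b17
  row 2: b21 b22 a3 b24 a5 b26 a7
  row 3: b31 b32 a3 a4 a5 a6 a7
Rows 1 and 2 agree on A3; apply A3→A1 and equate their A1 entries.
Rows 1 and 3 agree on A3; apply A3→A1 and equate their A1 entries.
Rows 1 and 2 agree on A1; apply A1→A2 and equate their A2 entries.
Rows 1 and 3 agree on A1; apply A1→A2 and equate their A2 entries.
Row 3 is now all distinguished symbols — the join is lossless.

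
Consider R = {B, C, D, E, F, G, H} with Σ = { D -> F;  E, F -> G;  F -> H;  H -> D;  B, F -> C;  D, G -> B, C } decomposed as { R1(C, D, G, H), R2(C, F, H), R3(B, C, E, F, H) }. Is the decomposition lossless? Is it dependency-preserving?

Lossless test (chase): Rows 1 and 2 agree on H; apply H→D and equate their D entries. Rows 1 and 3 agree on H; apply H→D and equate their D entries. Rows 1 and 2 agree on D; apply D→F and equate their F entries. No row becomes fully distinguished — the join is lossy.
Dependency preservation: the restricted closure of {E, F} across the fragments never reaches {G}, so E, F → G cannot be enforced without a join — not preserved.

lossy and not dependency-preserving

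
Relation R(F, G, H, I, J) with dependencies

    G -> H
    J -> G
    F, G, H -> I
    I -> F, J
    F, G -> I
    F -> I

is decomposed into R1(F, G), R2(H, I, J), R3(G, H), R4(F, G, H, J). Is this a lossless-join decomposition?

Chase test. Columns are F, G, H, I, J; row i has aⱼ where attribute j ∈ Ri, else bᵢⱼ.
Initial tableau (one row per fragment):
  row 1: a1 a2 b13 b14 b15
  row 2: b21 b22 a3 a4 a5
  row 3: b31 a2 a3 b34 b35
  row 4: a1 a2 a3 b44 a5
Rows 1 and 3 agree on G; apply G→H and equate their H entries.
Rows 2 and 4 agree on J; apply J→G and equate their G entries.
Rows 1 and 4 agree on F, G, H; apply F, G, H→I and equate their I entries.
Rows 1 and 4 agree on I; apply I→F, J and equate their F, J entries.
No row becomes fully distinguished — the join is lossy.

No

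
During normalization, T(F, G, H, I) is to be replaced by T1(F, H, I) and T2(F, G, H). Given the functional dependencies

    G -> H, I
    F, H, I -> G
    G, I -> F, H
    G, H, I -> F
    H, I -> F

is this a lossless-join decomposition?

No

Common attributes: T1 ∩ T2 = {F, H}.
No dependency enlarges {F, H}, so (F, H)⁺ = {F, H}.
The closure contains neither all of T1 = {F, H, I} nor all of T2 = {F, G, H}, so the common attributes are not a superkey of either fragment. The join is lossy.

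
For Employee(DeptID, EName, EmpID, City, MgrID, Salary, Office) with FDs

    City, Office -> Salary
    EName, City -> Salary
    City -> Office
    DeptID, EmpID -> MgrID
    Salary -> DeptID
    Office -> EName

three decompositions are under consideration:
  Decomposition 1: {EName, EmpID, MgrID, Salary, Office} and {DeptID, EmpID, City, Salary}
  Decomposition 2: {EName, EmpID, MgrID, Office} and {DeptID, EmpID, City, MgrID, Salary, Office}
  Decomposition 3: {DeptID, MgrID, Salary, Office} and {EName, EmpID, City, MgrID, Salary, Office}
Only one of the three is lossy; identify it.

Decomposition 1: common = {EmpID, Salary}, closure = {DeptID, EmpID, MgrID, Salary} → lossy.
Decomposition 2: common = {EmpID, MgrID, Office}, closure = {EName, EmpID, MgrID, Office} → lossless.
Decomposition 3: common = {MgrID, Salary, Office}, closure = {DeptID, EName, MgrID, Salary, Office} → lossless.

Decomposition 1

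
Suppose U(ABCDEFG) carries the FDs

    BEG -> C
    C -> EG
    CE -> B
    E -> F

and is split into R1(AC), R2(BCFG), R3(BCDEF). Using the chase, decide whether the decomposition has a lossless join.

No

Chase test. Columns are ABCDEFG; row i has aⱼ where attribute j ∈ Ri, else bᵢⱼ.
Initial tableau (one row per fragment):
  row 1: a1 b12 a3 b14 b15 b16 b17
  row 2: b21 a2 a3 b24 b25 a6 a7
  row 3: b31 a2 a3 a4 a5 a6 b37
Rows 1 and 2 agree on C; apply C→EG and equate their EG entries.
Rows 1 and 3 agree on C; apply C→EG and equate their EG entries.
Rows 1 and 2 agree on CE; apply CE→B and equate their B entries.
Rows 1 and 2 agree on E; apply E→F and equate their F entries.
No row becomes fully distinguished — the join is lossy.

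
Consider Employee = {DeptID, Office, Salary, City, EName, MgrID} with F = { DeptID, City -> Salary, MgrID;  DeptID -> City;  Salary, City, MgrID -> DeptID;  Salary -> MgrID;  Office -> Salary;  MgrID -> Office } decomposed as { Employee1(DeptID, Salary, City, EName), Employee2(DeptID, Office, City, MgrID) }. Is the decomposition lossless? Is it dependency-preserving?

lossless but not dependency-preserving

Lossless test: (DeptID, City)⁺ = {DeptID, Office, Salary, City, MgrID}, which contains all of one fragment — lossless.
Dependency preservation: the restricted closure of {Salary} across the fragments never reaches {MgrID}, so Salary → MgrID cannot be enforced without a join — not preserved.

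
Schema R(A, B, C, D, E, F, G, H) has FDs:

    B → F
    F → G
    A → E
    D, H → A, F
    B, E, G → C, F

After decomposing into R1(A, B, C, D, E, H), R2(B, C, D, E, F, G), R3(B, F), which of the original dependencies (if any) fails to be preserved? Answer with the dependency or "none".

D, H → A, F

Check D, H → A, F: no single fragment contains all of {A, D, F, H}, and the restricted closure of {D, H} across the fragments never reaches {A, F}.
B → F is preserved.
F → G is preserved.
A → E is preserved.
B, E, G → C, F is preserved.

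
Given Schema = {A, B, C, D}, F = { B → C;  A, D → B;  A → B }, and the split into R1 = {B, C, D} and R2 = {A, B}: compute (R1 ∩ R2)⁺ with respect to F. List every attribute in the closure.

B, C

R1 ∩ R2 = {B}.
B → C applies, adding C
Closure: {B, C}.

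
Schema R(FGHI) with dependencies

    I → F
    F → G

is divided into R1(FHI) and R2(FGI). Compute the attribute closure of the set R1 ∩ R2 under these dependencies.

FGI

R1 ∩ R2 = {FI}.
F → G applies, adding G
Closure: {FGI}.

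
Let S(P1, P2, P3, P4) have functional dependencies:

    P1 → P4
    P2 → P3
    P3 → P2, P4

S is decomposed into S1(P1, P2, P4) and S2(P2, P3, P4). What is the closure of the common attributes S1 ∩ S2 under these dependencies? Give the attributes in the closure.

P2, P3, P4

S1 ∩ S2 = {P2, P4}.
P2 → P3 applies, adding P3
Closure: {P2, P3, P4}.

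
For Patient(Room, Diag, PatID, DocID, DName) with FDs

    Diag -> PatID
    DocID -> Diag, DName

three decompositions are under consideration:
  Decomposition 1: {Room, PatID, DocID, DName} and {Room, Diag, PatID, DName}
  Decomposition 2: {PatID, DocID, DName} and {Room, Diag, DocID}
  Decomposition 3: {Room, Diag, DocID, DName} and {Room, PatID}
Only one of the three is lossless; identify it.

Decomposition 1: common = {Room, PatID, DName}, closure = {Room, PatID, DName} → lossy.
Decomposition 2: common = {DocID}, closure = {Diag, PatID, DocID, DName} → lossless.
Decomposition 3: common = {Room}, closure = {Room} → lossy.

Decomposition 2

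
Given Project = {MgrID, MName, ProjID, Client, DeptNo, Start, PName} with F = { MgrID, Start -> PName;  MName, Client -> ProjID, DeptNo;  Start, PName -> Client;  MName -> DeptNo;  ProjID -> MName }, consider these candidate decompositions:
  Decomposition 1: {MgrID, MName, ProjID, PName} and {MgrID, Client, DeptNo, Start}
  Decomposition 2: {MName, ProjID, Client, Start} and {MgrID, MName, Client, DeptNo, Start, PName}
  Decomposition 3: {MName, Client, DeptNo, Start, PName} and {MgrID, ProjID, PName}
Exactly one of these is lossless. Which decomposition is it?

Decomposition 1: common = {MgrID}, closure = {MgrID} → lossy.
Decomposition 2: common = {MName, Client, Start}, closure = {MName, ProjID, Client, DeptNo, Start} → lossless.
Decomposition 3: common = {PName}, closure = {PName} → lossy.

Decomposition 2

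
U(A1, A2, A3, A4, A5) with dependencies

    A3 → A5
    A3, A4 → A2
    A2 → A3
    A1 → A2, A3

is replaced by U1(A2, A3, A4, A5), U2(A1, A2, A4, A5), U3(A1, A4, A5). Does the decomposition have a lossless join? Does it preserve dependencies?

Lossless test (chase): Rows 1 and 2 agree on A2; apply A2→A3 and equate their A3 entries. Rows 2 and 3 agree on A1; apply A1→A2, A3 and equate their A2, A3 entries. Row 2 is now all distinguished symbols — the join is lossless.
Dependency preservation: A1 → A2, A3 is not contained in any single fragment, but the restricted closure of its left-hand side across the fragments still reaches the right-hand side; the remaining FDs each lie inside some fragment. All dependencies are preserved.

lossless and dependency-preserving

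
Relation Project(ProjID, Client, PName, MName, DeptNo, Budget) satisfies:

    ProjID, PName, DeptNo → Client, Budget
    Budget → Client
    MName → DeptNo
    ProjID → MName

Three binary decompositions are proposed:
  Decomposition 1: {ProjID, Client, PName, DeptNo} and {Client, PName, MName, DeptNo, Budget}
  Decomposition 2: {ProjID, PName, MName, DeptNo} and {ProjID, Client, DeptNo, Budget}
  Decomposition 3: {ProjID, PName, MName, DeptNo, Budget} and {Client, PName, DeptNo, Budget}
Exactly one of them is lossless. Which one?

Decomposition 3

Decomposition 1: common = {Client, PName, DeptNo}, closure = {Client, PName, DeptNo} → lossy.
Decomposition 2: common = {ProjID, DeptNo}, closure = {ProjID, MName, DeptNo} → lossy.
Decomposition 3: common = {PName, DeptNo, Budget}, closure = {Client, PName, DeptNo, Budget} → lossless.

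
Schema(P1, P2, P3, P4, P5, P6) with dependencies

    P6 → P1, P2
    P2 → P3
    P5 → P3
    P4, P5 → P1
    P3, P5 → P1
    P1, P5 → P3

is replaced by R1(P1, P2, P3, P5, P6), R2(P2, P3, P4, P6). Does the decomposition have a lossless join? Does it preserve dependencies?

Lossless test: (P2, P3, P6)⁺ = {P1, P2, P3, P6}, which is a superkey of neither fragment — lossy.
Dependency preservation: P4, P5 → P1 is not contained in any single fragment, but the restricted closure of its left-hand side across the fragments still reaches the right-hand side; the remaining FDs each lie inside some fragment. All dependencies are preserved.

lossy but dependency-preserving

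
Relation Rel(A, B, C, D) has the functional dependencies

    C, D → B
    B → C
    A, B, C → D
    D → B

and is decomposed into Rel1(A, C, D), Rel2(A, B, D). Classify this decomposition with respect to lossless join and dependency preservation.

lossless but not dependency-preserving

Lossless test: (A, D)⁺ = {A, B, C, D}, which contains all of one fragment — lossless.
Dependency preservation: the restricted closure of {B} across the fragments never reaches {C}, so B → C cannot be enforced without a join — not preserved.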